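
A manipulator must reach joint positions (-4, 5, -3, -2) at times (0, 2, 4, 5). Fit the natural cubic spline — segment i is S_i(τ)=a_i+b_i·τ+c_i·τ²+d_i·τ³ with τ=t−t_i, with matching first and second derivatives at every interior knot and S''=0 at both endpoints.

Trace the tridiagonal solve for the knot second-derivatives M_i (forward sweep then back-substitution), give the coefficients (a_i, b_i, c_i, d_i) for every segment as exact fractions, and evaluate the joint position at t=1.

Δ: Δ0=9/2, Δ1=-4, Δ2=1
row 1: diag=8, rhs=-51; c'=1/4, d'=-51/8
row 2: denom=6−2·1/4=11/2; d'=(30−2·-51/8)/(11/2)=171/22
back: M2=171/22
back: M1=-51/8−1/4·171/22=-183/22
M: M0=0, M1=-183/22, M2=171/22, M3=0
seg 0: a=-4, c=M0/2=0, d=(M1−M0)/(6·2)=-61/88, b=Δ0−h0·(2M0+M1)/6=80/11
seg 1: a=5, c=M1/2=-183/44, d=(M2−M1)/(6·2)=59/44, b=Δ1−h1·(2M1+M2)/6=-23/22
seg 2: a=-3, c=M2/2=171/44, d=(M3−M2)/(6·1)=-57/44, b=Δ2−h2·(2M2+M3)/6=-35/22
t_q=1 → seg 0, τ=1; S=-4+80/11·τ+0·τ²+-61/88·τ³=227/88

  seg 0: a=-4 b=80/11 c=0 d=-61/88
  seg 1: a=5 b=-23/22 c=-183/44 d=59/44
  seg 2: a=-3 b=-35/22 c=171/44 d=-57/44
S(1) = 227/88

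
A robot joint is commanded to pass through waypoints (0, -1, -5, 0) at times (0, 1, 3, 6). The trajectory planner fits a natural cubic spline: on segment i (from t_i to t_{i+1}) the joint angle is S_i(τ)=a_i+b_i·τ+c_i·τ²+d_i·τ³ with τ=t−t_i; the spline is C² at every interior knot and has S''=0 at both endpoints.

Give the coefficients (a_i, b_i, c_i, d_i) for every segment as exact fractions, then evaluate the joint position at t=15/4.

  seg 0: a=0 b=-29/42 c=0 d=-13/42
  seg 1: a=-1 b=-34/21 c=-13/14 d=31/84
  seg 2: a=-5 b=-19/21 c=9/7 d=-1/7
S(15/4) = -321/64

Δ: Δ0=-1, Δ1=-2, Δ2=5/3
row 1: diag=6, rhs=-6; c'=1/3, d'=-1
row 2: denom=10−2·1/3=28/3; d'=(22−2·-1)/(28/3)=18/7
back: M2=18/7
back: M1=-1−1/3·18/7=-13/7
M: M0=0, M1=-13/7, M2=18/7, M3=0
seg 0: a=0, c=M0/2=0, d=(M1−M0)/(6·1)=-13/42, b=Δ0−h0·(2M0+M1)/6=-29/42
seg 1: a=-1, c=M1/2=-13/14, d=(M2−M1)/(6·2)=31/84, b=Δ1−h1·(2M1+M2)/6=-34/21
seg 2: a=-5, c=M2/2=9/7, d=(M3−M2)/(6·3)=-1/7, b=Δ2−h2·(2M2+M3)/6=-19/21
t_q=15/4 → seg 2, τ=3/4; S=-5+-19/21·τ+9/7·τ²+-1/7·τ³=-321/64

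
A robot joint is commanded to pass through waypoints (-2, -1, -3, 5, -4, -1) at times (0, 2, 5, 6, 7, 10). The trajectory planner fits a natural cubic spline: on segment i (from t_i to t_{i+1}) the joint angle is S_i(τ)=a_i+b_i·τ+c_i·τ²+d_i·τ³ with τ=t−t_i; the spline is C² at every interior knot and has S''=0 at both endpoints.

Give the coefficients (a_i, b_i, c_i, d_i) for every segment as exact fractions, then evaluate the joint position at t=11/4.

  seg 0: a=-2 b=2739/1414 c=0 d=-254/707
  seg 1: a=-1 b=-3357/1414 c=-1524/707 d=34675/38178
  seg 2: a=-3 b=6515/707 c=25531/4242 d=-30685/4242
  seg 3: a=5 b=-1903/4242 c=-33262/2121 d=10083/1414
  seg 4: a=-4 b=-22102/2121 c=24223/4242 d=-24223/38178
S(11/4) = -326685/90496

Δ: Δ0=1/2, Δ1=-2/3, Δ2=8, Δ3=-9, Δ4=1
row 1: diag=10, rhs=-7; c'=3/10, d'=-7/10
row 2: denom=8−3·3/10=71/10; d'=(52−3·-7/10)/(71/10)=541/71
row 3: denom=4−1·10/71=274/71; d'=(-102−1·541/71)/(274/71)=-7783/274
row 4: denom=8−1·71/274=2121/274; d'=(60−1·-7783/274)/(2121/274)=24223/2121
back: M4=24223/2121
back: M3=-7783/274−71/274·24223/2121=-66524/2121
back: M2=541/71−10/71·-66524/2121=25531/2121
back: M1=-7/10−3/10·25531/2121=-3048/707
M: M0=0, M1=-3048/707, M2=25531/2121, M3=-66524/2121, M4=24223/2121, M5=0
seg 0: a=-2, c=M0/2=0, d=(M1−M0)/(6·2)=-254/707, b=Δ0−h0·(2M0+M1)/6=2739/1414
seg 1: a=-1, c=M1/2=-1524/707, d=(M2−M1)/(6·3)=34675/38178, b=Δ1−h1·(2M1+M2)/6=-3357/1414
seg 2: a=-3, c=M2/2=25531/4242, d=(M3−M2)/(6·1)=-30685/4242, b=Δ2−h2·(2M2+M3)/6=6515/707
seg 3: a=5, c=M3/2=-33262/2121, d=(M4−M3)/(6·1)=10083/1414, b=Δ3−h3·(2M3+M4)/6=-1903/4242
seg 4: a=-4, c=M4/2=24223/4242, d=(M5−M4)/(6·3)=-24223/38178, b=Δ4−h4·(2M4+M5)/6=-22102/2121
t_q=11/4 → seg 1, τ=3/4; S=-1+-3357/1414·τ+-1524/707·τ²+34675/38178·τ³=-326685/90496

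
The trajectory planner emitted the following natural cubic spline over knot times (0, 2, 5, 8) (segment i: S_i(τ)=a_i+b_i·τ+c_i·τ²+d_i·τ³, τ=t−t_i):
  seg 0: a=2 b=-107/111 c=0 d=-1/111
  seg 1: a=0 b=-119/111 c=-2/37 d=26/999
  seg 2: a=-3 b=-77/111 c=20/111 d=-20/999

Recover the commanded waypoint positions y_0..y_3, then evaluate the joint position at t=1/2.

y_0 = S_0(0) = a_0 = 2
y_1 = S_1(0) = a_1 = 0
y_2 = S_2(0) = a_2 = -3
y_3 = S_2(3) = -4
t_q=1/2 is in segment 0 (τ=1/2); S_0(τ)=449/296

y_0=2 y_1=0 y_2=-3 y_3=-4
S(1/2) = 449/296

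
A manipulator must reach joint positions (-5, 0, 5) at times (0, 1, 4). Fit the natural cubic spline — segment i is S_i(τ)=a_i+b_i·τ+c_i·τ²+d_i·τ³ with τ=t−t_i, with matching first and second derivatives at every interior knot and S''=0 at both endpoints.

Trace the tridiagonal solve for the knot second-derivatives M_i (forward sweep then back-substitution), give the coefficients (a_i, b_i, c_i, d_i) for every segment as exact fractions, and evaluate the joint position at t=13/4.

Δ: Δ0=5, Δ1=5/3
row 1: diag=8, rhs=-20; c'=3/8, d'=-5/2
back: M1=-5/2
M: M0=0, M1=-5/2, M2=0
seg 0: a=-5, c=M0/2=0, d=(M1−M0)/(6·1)=-5/12, b=Δ0−h0·(2M0+M1)/6=65/12
seg 1: a=0, c=M1/2=-5/4, d=(M2−M1)/(6·3)=5/36, b=Δ1−h1·(2M1+M2)/6=25/6
t_q=13/4 → seg 1, τ=9/4; S=0+25/6·τ+-5/4·τ²+5/36·τ³=1185/256

  seg 0: a=-5 b=65/12 c=0 d=-5/12
  seg 1: a=0 b=25/6 c=-5/4 d=5/36
S(13/4) = 1185/256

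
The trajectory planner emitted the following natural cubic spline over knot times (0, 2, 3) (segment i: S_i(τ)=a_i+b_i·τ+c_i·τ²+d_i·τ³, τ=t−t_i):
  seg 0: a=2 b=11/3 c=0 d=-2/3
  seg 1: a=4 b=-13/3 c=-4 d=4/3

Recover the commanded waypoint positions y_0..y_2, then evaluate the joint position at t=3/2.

y_0 = S_0(0) = a_0 = 2
y_1 = S_1(0) = a_1 = 4
y_2 = S_1(1) = -3
t_q=3/2 is in segment 0 (τ=3/2); S_0(τ)=21/4

y_0=2 y_1=4 y_2=-3
S(3/2) = 21/4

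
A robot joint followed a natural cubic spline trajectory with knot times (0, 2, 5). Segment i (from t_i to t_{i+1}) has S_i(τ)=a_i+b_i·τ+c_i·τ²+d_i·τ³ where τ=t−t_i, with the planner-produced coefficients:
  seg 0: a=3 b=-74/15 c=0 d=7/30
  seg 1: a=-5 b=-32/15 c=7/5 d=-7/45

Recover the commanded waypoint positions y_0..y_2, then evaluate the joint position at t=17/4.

y_0 = S_0(0) = a_0 = 3
y_1 = S_1(0) = a_1 = -5
y_2 = S_1(3) = -3
t_q=17/4 is in segment 1 (τ=9/4); S_1(τ)=-287/64

y_0=3 y_1=-5 y_2=-3
S(17/4) = -287/64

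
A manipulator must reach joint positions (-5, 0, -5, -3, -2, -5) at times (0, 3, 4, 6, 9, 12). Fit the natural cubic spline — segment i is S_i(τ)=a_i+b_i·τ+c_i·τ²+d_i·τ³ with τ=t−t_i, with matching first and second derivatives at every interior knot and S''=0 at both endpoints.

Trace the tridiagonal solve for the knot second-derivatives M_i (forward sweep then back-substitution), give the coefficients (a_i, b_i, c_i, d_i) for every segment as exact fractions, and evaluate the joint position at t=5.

Δ: Δ0=5/3, Δ1=-5, Δ2=1, Δ3=1/3, Δ4=-1
row 1: diag=8, rhs=-40; c'=1/8, d'=-5
row 2: denom=6−1·1/8=47/8; d'=(36−1·-5)/(47/8)=328/47
row 3: denom=10−2·16/47=438/47; d'=(-4−2·328/47)/(438/47)=-422/219
row 4: denom=12−3·47/146=1611/146; d'=(-8−3·-422/219)/(1611/146)=-36/179
back: M4=-36/179
back: M3=-422/219−47/146·-36/179=-1000/537
back: M2=328/47−16/47·-1000/537=4088/537
back: M1=-5−1/8·4088/537=-3196/537
M: M0=0, M1=-3196/537, M2=4088/537, M3=-1000/537, M4=-36/179, M5=0
seg 0: a=-5, c=M0/2=0, d=(M1−M0)/(6·3)=-1598/4833, b=Δ0−h0·(2M0+M1)/6=831/179
seg 1: a=0, c=M1/2=-1598/537, d=(M2−M1)/(6·1)=1214/537, b=Δ1−h1·(2M1+M2)/6=-767/179
seg 2: a=-5, c=M2/2=2044/537, d=(M3−M2)/(6·2)=-424/537, b=Δ2−h2·(2M2+M3)/6=-1855/537
seg 3: a=-3, c=M3/2=-500/537, d=(M4−M3)/(6·3)=446/4833, b=Δ3−h3·(2M3+M4)/6=411/179
seg 4: a=-2, c=M4/2=-18/179, d=(M5−M4)/(6·3)=2/179, b=Δ4−h4·(2M4+M5)/6=-143/179
t_q=5 → seg 2, τ=1; S=-5+-1855/537·τ+2044/537·τ²+-424/537·τ³=-2920/537

  seg 0: a=-5 b=831/179 c=0 d=-1598/4833
  seg 1: a=0 b=-767/179 c=-1598/537 d=1214/537
  seg 2: a=-5 b=-1855/537 c=2044/537 d=-424/537
  seg 3: a=-3 b=411/179 c=-500/537 d=446/4833
  seg 4: a=-2 b=-143/179 c=-18/179 d=2/179
S(5) = -2920/537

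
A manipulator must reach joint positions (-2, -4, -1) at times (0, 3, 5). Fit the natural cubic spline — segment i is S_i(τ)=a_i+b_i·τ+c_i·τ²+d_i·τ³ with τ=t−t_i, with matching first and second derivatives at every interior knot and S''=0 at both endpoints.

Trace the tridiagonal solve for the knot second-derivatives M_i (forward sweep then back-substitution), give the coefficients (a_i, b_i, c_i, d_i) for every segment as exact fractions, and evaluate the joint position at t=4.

  seg 0: a=-2 b=-79/60 c=0 d=13/180
  seg 1: a=-4 b=19/30 c=13/20 d=-13/120
S(4) = -113/40

Δ: Δ0=-2/3, Δ1=3/2
row 1: diag=10, rhs=13; c'=1/5, d'=13/10
back: M1=13/10
M: M0=0, M1=13/10, M2=0
seg 0: a=-2, c=M0/2=0, d=(M1−M0)/(6·3)=13/180, b=Δ0−h0·(2M0+M1)/6=-79/60
seg 1: a=-4, c=M1/2=13/20, d=(M2−M1)/(6·2)=-13/120, b=Δ1−h1·(2M1+M2)/6=19/30
t_q=4 → seg 1, τ=1; S=-4+19/30·τ+13/20·τ²+-13/120·τ³=-113/40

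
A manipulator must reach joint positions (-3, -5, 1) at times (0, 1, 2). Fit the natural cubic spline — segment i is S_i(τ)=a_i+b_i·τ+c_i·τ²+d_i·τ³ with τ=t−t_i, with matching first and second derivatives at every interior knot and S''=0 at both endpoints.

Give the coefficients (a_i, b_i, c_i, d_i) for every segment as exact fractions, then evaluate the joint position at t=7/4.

  seg 0: a=-3 b=-4 c=0 d=2
  seg 1: a=-5 b=2 c=6 d=-2
S(7/4) = -31/32

Δ: Δ0=-2, Δ1=6
row 1: diag=4, rhs=48; c'=1/4, d'=12
back: M1=12
M: M0=0, M1=12, M2=0
seg 0: a=-3, c=M0/2=0, d=(M1−M0)/(6·1)=2, b=Δ0−h0·(2M0+M1)/6=-4
seg 1: a=-5, c=M1/2=6, d=(M2−M1)/(6·1)=-2, b=Δ1−h1·(2M1+M2)/6=2
t_q=7/4 → seg 1, τ=3/4; S=-5+2·τ+6·τ²+-2·τ³=-31/32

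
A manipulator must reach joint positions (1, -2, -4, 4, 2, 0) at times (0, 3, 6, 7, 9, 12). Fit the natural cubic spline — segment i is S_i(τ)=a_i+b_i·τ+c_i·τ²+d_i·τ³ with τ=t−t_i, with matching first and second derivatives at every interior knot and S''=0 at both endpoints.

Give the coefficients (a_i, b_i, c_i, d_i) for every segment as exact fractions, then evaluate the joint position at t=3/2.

  seg 0: a=1 b=-1/792 c=0 d=-791/7128
  seg 1: a=-2 b=-1187/396 c=-791/792 d=4219/7128
  seg 2: a=-4 b=5537/792 c=857/198 d=-239/72
  seg 3: a=4 b=751/132 c=-4459/792 d=905/792
  seg 4: a=2 b=-1235/396 c=971/792 d=-971/7128
S(3/2) = 439/704

Δ: Δ0=-1, Δ1=-2/3, Δ2=8, Δ3=-1, Δ4=-2/3
row 1: diag=12, rhs=2; c'=1/4, d'=1/6
row 2: denom=8−3·1/4=29/4; d'=(52−3·1/6)/(29/4)=206/29
row 3: denom=6−1·4/29=170/29; d'=(-54−1·206/29)/(170/29)=-886/85
row 4: denom=10−2·29/85=792/85; d'=(2−2·-886/85)/(792/85)=971/396
back: M4=971/396
back: M3=-886/85−29/85·971/396=-4459/396
back: M2=206/29−4/29·-4459/396=857/99
back: M1=1/6−1/4·857/99=-791/396
M: M0=0, M1=-791/396, M2=857/99, M3=-4459/396, M4=971/396, M5=0
seg 0: a=1, c=M0/2=0, d=(M1−M0)/(6·3)=-791/7128, b=Δ0−h0·(2M0+M1)/6=-1/792
seg 1: a=-2, c=M1/2=-791/792, d=(M2−M1)/(6·3)=4219/7128, b=Δ1−h1·(2M1+M2)/6=-1187/396
seg 2: a=-4, c=M2/2=857/198, d=(M3−M2)/(6·1)=-239/72, b=Δ2−h2·(2M2+M3)/6=5537/792
seg 3: a=4, c=M3/2=-4459/792, d=(M4−M3)/(6·2)=905/792, b=Δ3−h3·(2M3+M4)/6=751/132
seg 4: a=2, c=M4/2=971/792, d=(M5−M4)/(6·3)=-971/7128, b=Δ4−h4·(2M4+M5)/6=-1235/396
t_q=3/2 → seg 0, τ=3/2; S=1+-1/792·τ+0·τ²+-791/7128·τ³=439/704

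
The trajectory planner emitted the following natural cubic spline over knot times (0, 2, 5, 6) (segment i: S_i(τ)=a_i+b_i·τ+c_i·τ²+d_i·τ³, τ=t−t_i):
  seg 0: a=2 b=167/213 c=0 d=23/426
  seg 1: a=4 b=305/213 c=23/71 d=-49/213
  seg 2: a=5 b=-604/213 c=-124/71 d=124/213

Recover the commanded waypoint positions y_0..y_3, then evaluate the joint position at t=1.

y_0=2 y_1=4 y_2=5 y_3=1
S(1) = 403/142

y_0 = S_0(0) = a_0 = 2
y_1 = S_1(0) = a_1 = 4
y_2 = S_2(0) = a_2 = 5
y_3 = S_2(1) = 1
t_q=1 is in segment 0 (τ=1); S_0(τ)=403/142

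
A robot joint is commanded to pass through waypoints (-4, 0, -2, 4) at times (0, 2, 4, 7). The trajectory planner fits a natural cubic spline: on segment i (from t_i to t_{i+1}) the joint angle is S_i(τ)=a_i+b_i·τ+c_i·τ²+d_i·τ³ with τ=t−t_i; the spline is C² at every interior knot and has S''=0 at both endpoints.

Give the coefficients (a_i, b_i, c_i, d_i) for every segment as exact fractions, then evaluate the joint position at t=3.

Δ: Δ0=2, Δ1=-1, Δ2=2
row 1: diag=8, rhs=-18; c'=1/4, d'=-9/4
row 2: denom=10−2·1/4=19/2; d'=(18−2·-9/4)/(19/2)=45/19
back: M2=45/19
back: M1=-9/4−1/4·45/19=-54/19
M: M0=0, M1=-54/19, M2=45/19, M3=0
seg 0: a=-4, c=M0/2=0, d=(M1−M0)/(6·2)=-9/38, b=Δ0−h0·(2M0+M1)/6=56/19
seg 1: a=0, c=M1/2=-27/19, d=(M2−M1)/(6·2)=33/76, b=Δ1−h1·(2M1+M2)/6=2/19
seg 2: a=-2, c=M2/2=45/38, d=(M3−M2)/(6·3)=-5/38, b=Δ2−h2·(2M2+M3)/6=-7/19
t_q=3 → seg 1, τ=1; S=0+2/19·τ+-27/19·τ²+33/76·τ³=-67/76

  seg 0: a=-4 b=56/19 c=0 d=-9/38
  seg 1: a=0 b=2/19 c=-27/19 d=33/76
  seg 2: a=-2 b=-7/19 c=45/38 d=-5/38
S(3) = -67/76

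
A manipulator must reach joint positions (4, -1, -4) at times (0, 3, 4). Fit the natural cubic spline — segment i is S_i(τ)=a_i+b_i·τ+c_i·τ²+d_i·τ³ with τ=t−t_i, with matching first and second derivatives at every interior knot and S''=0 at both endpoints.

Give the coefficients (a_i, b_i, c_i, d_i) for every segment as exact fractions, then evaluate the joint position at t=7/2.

Δ: Δ0=-5/3, Δ1=-3
row 1: diag=8, rhs=-8; c'=1/8, d'=-1
back: M1=-1
M: M0=0, M1=-1, M2=0
seg 0: a=4, c=M0/2=0, d=(M1−M0)/(6·3)=-1/18, b=Δ0−h0·(2M0+M1)/6=-7/6
seg 1: a=-1, c=M1/2=-1/2, d=(M2−M1)/(6·1)=1/6, b=Δ1−h1·(2M1+M2)/6=-8/3
t_q=7/2 → seg 1, τ=1/2; S=-1+-8/3·τ+-1/2·τ²+1/6·τ³=-39/16

  seg 0: a=4 b=-7/6 c=0 d=-1/18
  seg 1: a=-1 b=-8/3 c=-1/2 d=1/6
S(7/2) = -39/16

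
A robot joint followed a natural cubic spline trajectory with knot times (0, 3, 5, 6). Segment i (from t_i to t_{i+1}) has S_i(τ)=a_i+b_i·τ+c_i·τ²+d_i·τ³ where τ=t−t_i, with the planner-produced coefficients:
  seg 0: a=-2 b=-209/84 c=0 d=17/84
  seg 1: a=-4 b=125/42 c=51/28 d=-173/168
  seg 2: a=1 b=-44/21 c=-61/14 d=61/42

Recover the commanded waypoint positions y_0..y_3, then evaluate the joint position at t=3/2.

y_0=-2 y_1=-4 y_2=1 y_3=-4
S(3/2) = -1131/224

y_0 = S_0(0) = a_0 = -2
y_1 = S_1(0) = a_1 = -4
y_2 = S_2(0) = a_2 = 1
y_3 = S_2(1) = -4
t_q=3/2 is in segment 0 (τ=3/2); S_0(τ)=-1131/224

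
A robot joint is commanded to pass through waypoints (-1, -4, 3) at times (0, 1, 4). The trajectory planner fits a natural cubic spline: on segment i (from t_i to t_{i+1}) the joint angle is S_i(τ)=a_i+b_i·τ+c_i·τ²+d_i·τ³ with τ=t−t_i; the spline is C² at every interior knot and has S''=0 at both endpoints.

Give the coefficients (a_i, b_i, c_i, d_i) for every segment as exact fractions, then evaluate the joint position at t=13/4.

Δ: Δ0=-3, Δ1=7/3
row 1: diag=8, rhs=32; c'=3/8, d'=4
back: M1=4
M: M0=0, M1=4, M2=0
seg 0: a=-1, c=M0/2=0, d=(M1−M0)/(6·1)=2/3, b=Δ0−h0·(2M0+M1)/6=-11/3
seg 1: a=-4, c=M1/2=2, d=(M2−M1)/(6·3)=-2/9, b=Δ1−h1·(2M1+M2)/6=-5/3
t_q=13/4 → seg 1, τ=9/4; S=-4+-5/3·τ+2·τ²+-2/9·τ³=-5/32

  seg 0: a=-1 b=-11/3 c=0 d=2/3
  seg 1: a=-4 b=-5/3 c=2 d=-2/9
S(13/4) = -5/32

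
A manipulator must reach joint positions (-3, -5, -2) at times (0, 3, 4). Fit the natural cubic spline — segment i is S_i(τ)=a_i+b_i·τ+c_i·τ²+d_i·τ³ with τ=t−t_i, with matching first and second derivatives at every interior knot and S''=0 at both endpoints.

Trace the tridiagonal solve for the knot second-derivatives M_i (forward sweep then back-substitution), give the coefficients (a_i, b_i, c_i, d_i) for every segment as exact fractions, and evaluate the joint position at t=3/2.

  seg 0: a=-3 b=-49/24 c=0 d=11/72
  seg 1: a=-5 b=25/12 c=11/8 d=-11/24
S(3/2) = -355/64

Δ: Δ0=-2/3, Δ1=3
row 1: diag=8, rhs=22; c'=1/8, d'=11/4
back: M1=11/4
M: M0=0, M1=11/4, M2=0
seg 0: a=-3, c=M0/2=0, d=(M1−M0)/(6·3)=11/72, b=Δ0−h0·(2M0+M1)/6=-49/24
seg 1: a=-5, c=M1/2=11/8, d=(M2−M1)/(6·1)=-11/24, b=Δ1−h1·(2M1+M2)/6=25/12
t_q=3/2 → seg 0, τ=3/2; S=-3+-49/24·τ+0·τ²+11/72·τ³=-355/64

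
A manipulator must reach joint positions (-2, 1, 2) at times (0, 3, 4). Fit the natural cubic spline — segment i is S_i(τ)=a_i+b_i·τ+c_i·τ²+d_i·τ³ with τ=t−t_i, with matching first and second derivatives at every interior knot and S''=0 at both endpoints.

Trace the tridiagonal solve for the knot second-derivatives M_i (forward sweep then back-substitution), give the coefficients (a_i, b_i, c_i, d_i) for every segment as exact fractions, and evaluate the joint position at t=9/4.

Δ: Δ0=1, Δ1=1
row 1: diag=8, rhs=0; c'=1/8, d'=0
back: M1=0
M: M0=0, M1=0, M2=0
seg 0: a=-2, c=M0/2=0, d=(M1−M0)/(6·3)=0, b=Δ0−h0·(2M0+M1)/6=1
seg 1: a=1, c=M1/2=0, d=(M2−M1)/(6·1)=0, b=Δ1−h1·(2M1+M2)/6=1
t_q=9/4 → seg 0, τ=9/4; S=-2+1·τ+0·τ²+0·τ³=1/4

  seg 0: a=-2 b=1 c=0 d=0
  seg 1: a=1 b=1 c=0 d=0
S(9/4) = 1/4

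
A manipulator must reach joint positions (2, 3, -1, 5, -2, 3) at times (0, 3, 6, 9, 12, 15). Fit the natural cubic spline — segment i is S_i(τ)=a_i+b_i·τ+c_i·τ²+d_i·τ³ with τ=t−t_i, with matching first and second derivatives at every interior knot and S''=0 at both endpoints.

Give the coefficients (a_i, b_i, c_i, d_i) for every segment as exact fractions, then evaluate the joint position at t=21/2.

Δ: Δ0=1/3, Δ1=-4/3, Δ2=2, Δ3=-7/3, Δ4=5/3
row 1: diag=12, rhs=-10; c'=1/4, d'=-5/6
row 2: denom=12−3·1/4=45/4; d'=(20−3·-5/6)/(45/4)=2
row 3: denom=12−3·4/15=56/5; d'=(-26−3·2)/(56/5)=-20/7
row 4: denom=12−3·15/56=627/56; d'=(24−3·-20/7)/(627/56)=32/11
back: M4=32/11
back: M3=-20/7−15/56·32/11=-40/11
back: M2=2−4/15·-40/11=98/33
back: M1=-5/6−1/4·98/33=-52/33
M: M0=0, M1=-52/33, M2=98/33, M3=-40/11, M4=32/11, M5=0
seg 0: a=2, c=M0/2=0, d=(M1−M0)/(6·3)=-26/297, b=Δ0−h0·(2M0+M1)/6=37/33
seg 1: a=3, c=M1/2=-26/33, d=(M2−M1)/(6·3)=25/99, b=Δ1−h1·(2M1+M2)/6=-41/33
seg 2: a=-1, c=M2/2=49/33, d=(M3−M2)/(6·3)=-109/297, b=Δ2−h2·(2M2+M3)/6=28/33
seg 3: a=5, c=M3/2=-20/11, d=(M4−M3)/(6·3)=4/11, b=Δ3−h3·(2M3+M4)/6=-5/33
seg 4: a=-2, c=M4/2=16/11, d=(M5−M4)/(6·3)=-16/99, b=Δ4−h4·(2M4+M5)/6=-41/33
t_q=21/2 → seg 3, τ=3/2; S=5+-5/33·τ+-20/11·τ²+4/11·τ³=21/11

  seg 0: a=2 b=37/33 c=0 d=-26/297
  seg 1: a=3 b=-41/33 c=-26/33 d=25/99
  seg 2: a=-1 b=28/33 c=49/33 d=-109/297
  seg 3: a=5 b=-5/33 c=-20/11 d=4/11
  seg 4: a=-2 b=-41/33 c=16/11 d=-16/99
S(21/2) = 21/11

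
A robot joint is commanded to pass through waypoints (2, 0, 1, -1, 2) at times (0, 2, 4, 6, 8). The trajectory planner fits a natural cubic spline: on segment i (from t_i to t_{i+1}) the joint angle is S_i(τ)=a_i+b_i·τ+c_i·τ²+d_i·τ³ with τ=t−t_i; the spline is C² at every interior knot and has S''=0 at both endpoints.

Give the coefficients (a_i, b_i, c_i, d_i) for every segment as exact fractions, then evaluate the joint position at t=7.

  seg 0: a=2 b=-87/56 c=0 d=31/224
  seg 1: a=0 b=3/28 c=93/112 d=-71/224
  seg 2: a=1 b=-3/8 c=-15/14 d=85/224
  seg 3: a=-1 b=-3/28 c=135/112 d=-45/224
S(7) = -23/224

Δ: Δ0=-1, Δ1=1/2, Δ2=-1, Δ3=3/2
row 1: diag=8, rhs=9; c'=1/4, d'=9/8
row 2: denom=8−2·1/4=15/2; d'=(-9−2·9/8)/(15/2)=-3/2
row 3: denom=8−2·4/15=112/15; d'=(15−2·-3/2)/(112/15)=135/56
back: M3=135/56
back: M2=-3/2−4/15·135/56=-15/7
back: M1=9/8−1/4·-15/7=93/56
M: M0=0, M1=93/56, M2=-15/7, M3=135/56, M4=0
seg 0: a=2, c=M0/2=0, d=(M1−M0)/(6·2)=31/224, b=Δ0−h0·(2M0+M1)/6=-87/56
seg 1: a=0, c=M1/2=93/112, d=(M2−M1)/(6·2)=-71/224, b=Δ1−h1·(2M1+M2)/6=3/28
seg 2: a=1, c=M2/2=-15/14, d=(M3−M2)/(6·2)=85/224, b=Δ2−h2·(2M2+M3)/6=-3/8
seg 3: a=-1, c=M3/2=135/112, d=(M4−M3)/(6·2)=-45/224, b=Δ3−h3·(2M3+M4)/6=-3/28
t_q=7 → seg 3, τ=1; S=-1+-3/28·τ+135/112·τ²+-45/224·τ³=-23/224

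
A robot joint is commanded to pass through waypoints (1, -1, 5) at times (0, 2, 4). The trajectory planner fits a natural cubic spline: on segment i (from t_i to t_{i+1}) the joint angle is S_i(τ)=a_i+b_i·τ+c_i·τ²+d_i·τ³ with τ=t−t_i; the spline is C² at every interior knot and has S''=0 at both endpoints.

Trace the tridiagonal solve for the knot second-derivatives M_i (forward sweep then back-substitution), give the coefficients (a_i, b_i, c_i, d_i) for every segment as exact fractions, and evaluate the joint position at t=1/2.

  seg 0: a=1 b=-2 c=0 d=1/4
  seg 1: a=-1 b=1 c=3/2 d=-1/4
S(1/2) = 1/32

Δ: Δ0=-1, Δ1=3
row 1: diag=8, rhs=24; c'=1/4, d'=3
back: M1=3
M: M0=0, M1=3, M2=0
seg 0: a=1, c=M0/2=0, d=(M1−M0)/(6·2)=1/4, b=Δ0−h0·(2M0+M1)/6=-2
seg 1: a=-1, c=M1/2=3/2, d=(M2−M1)/(6·2)=-1/4, b=Δ1−h1·(2M1+M2)/6=1
t_q=1/2 → seg 0, τ=1/2; S=1+-2·τ+0·τ²+1/4·τ³=1/32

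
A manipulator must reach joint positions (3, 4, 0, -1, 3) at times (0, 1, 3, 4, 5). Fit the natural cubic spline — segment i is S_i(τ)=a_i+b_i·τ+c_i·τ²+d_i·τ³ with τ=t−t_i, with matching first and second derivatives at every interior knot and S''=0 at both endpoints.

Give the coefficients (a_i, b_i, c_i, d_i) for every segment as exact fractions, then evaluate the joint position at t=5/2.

  seg 0: a=3 b=189/122 c=0 d=-67/122
  seg 1: a=4 b=-6/61 c=-201/122 d=85/244
  seg 2: a=0 b=-153/61 c=27/61 d=65/61
  seg 3: a=-1 b=96/61 c=222/61 d=-74/61
S(5/2) = 2579/1952

Δ: Δ0=1, Δ1=-2, Δ2=-1, Δ3=4
row 1: diag=6, rhs=-18; c'=1/3, d'=-3
row 2: denom=6−2·1/3=16/3; d'=(6−2·-3)/(16/3)=9/4
row 3: denom=4−1·3/16=61/16; d'=(30−1·9/4)/(61/16)=444/61
back: M3=444/61
back: M2=9/4−3/16·444/61=54/61
back: M1=-3−1/3·54/61=-201/61
M: M0=0, M1=-201/61, M2=54/61, M3=444/61, M4=0
seg 0: a=3, c=M0/2=0, d=(M1−M0)/(6·1)=-67/122, b=Δ0−h0·(2M0+M1)/6=189/122
seg 1: a=4, c=M1/2=-201/122, d=(M2−M1)/(6·2)=85/244, b=Δ1−h1·(2M1+M2)/6=-6/61
seg 2: a=0, c=M2/2=27/61, d=(M3−M2)/(6·1)=65/61, b=Δ2−h2·(2M2+M3)/6=-153/61
seg 3: a=-1, c=M3/2=222/61, d=(M4−M3)/(6·1)=-74/61, b=Δ3−h3·(2M3+M4)/6=96/61
t_q=5/2 → seg 1, τ=3/2; S=4+-6/61·τ+-201/122·τ²+85/244·τ³=2579/1952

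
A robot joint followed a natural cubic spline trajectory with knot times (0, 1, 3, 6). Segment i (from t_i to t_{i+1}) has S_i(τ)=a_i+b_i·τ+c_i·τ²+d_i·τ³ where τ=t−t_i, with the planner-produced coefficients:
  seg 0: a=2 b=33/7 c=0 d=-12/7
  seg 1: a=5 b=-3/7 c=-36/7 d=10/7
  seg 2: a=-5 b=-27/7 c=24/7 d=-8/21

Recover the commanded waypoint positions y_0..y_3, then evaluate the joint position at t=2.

y_0=2 y_1=5 y_2=-5 y_3=4
S(2) = 6/7

y_0 = S_0(0) = a_0 = 2
y_1 = S_1(0) = a_1 = 5
y_2 = S_2(0) = a_2 = -5
y_3 = S_2(3) = 4
t_q=2 is in segment 1 (τ=1); S_1(τ)=6/7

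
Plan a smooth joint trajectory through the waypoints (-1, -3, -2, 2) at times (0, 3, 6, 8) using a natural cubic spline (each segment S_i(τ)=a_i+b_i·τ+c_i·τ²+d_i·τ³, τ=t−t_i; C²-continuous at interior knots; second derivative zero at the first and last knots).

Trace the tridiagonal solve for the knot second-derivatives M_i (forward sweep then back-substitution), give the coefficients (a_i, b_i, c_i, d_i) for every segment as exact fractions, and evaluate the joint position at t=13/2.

Δ: Δ0=-2/3, Δ1=1/3, Δ2=2
row 1: diag=12, rhs=6; c'=1/4, d'=1/2
row 2: denom=10−3·1/4=37/4; d'=(10−3·1/2)/(37/4)=34/37
back: M2=34/37
back: M1=1/2−1/4·34/37=10/37
M: M0=0, M1=10/37, M2=34/37, M3=0
seg 0: a=-1, c=M0/2=0, d=(M1−M0)/(6·3)=5/333, b=Δ0−h0·(2M0+M1)/6=-89/111
seg 1: a=-3, c=M1/2=5/37, d=(M2−M1)/(6·3)=4/111, b=Δ1−h1·(2M1+M2)/6=-44/111
seg 2: a=-2, c=M2/2=17/37, d=(M3−M2)/(6·2)=-17/222, b=Δ2−h2·(2M2+M3)/6=154/111
t_q=13/2 → seg 2, τ=1/2; S=-2+154/111·τ+17/37·τ²+-17/222·τ³=-711/592

  seg 0: a=-1 b=-89/111 c=0 d=5/333
  seg 1: a=-3 b=-44/111 c=5/37 d=4/111
  seg 2: a=-2 b=154/111 c=17/37 d=-17/222
S(13/2) = -711/592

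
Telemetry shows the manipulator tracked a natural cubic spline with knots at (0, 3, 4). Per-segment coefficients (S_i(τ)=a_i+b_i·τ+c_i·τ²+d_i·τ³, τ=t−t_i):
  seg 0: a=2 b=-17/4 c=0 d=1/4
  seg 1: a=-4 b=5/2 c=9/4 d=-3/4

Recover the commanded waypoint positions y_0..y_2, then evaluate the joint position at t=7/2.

y_0=2 y_1=-4 y_2=0
S(7/2) = -73/32

y_0 = S_0(0) = a_0 = 2
y_1 = S_1(0) = a_1 = -4
y_2 = S_1(1) = 0
t_q=7/2 is in segment 1 (τ=1/2); S_1(τ)=-73/32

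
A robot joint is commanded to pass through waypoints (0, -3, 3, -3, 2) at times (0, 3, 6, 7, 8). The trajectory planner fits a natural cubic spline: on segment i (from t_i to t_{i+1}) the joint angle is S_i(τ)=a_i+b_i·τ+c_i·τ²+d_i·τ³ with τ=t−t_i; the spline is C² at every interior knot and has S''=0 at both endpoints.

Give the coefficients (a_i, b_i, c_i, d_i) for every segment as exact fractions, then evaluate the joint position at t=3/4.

Δ: Δ0=-1, Δ1=2, Δ2=-6, Δ3=5
row 1: diag=12, rhs=18; c'=1/4, d'=3/2
row 2: denom=8−3·1/4=29/4; d'=(-48−3·3/2)/(29/4)=-210/29
row 3: denom=4−1·4/29=112/29; d'=(66−1·-210/29)/(112/29)=531/28
back: M3=531/28
back: M2=-210/29−4/29·531/28=-69/7
back: M1=3/2−1/4·-69/7=111/28
M: M0=0, M1=111/28, M2=-69/7, M3=531/28, M4=0
seg 0: a=0, c=M0/2=0, d=(M1−M0)/(6·3)=37/168, b=Δ0−h0·(2M0+M1)/6=-167/56
seg 1: a=-3, c=M1/2=111/56, d=(M2−M1)/(6·3)=-43/56, b=Δ1−h1·(2M1+M2)/6=83/28
seg 2: a=3, c=M2/2=-69/14, d=(M3−M2)/(6·1)=269/56, b=Δ2−h2·(2M2+M3)/6=-47/8
seg 3: a=-3, c=M3/2=531/56, d=(M4−M3)/(6·1)=-177/56, b=Δ3−h3·(2M3+M4)/6=-37/28
t_q=3/4 → seg 0, τ=3/4; S=0+-167/56·τ+0·τ²+37/168·τ³=-7683/3584

  seg 0: a=0 b=-167/56 c=0 d=37/168
  seg 1: a=-3 b=83/28 c=111/56 d=-43/56
  seg 2: a=3 b=-47/8 c=-69/14 d=269/56
  seg 3: a=-3 b=-37/28 c=531/56 d=-177/56
S(3/4) = -7683/3584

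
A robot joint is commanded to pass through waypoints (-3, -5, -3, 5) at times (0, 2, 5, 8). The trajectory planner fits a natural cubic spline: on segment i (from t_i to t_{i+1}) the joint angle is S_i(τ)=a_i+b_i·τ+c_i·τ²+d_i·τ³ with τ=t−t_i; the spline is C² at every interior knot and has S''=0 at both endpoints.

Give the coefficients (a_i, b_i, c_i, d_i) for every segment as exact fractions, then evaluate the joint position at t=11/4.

Δ: Δ0=-1, Δ1=2/3, Δ2=8/3
row 1: diag=10, rhs=10; c'=3/10, d'=1
row 2: denom=12−3·3/10=111/10; d'=(12−3·1)/(111/10)=30/37
back: M2=30/37
back: M1=1−3/10·30/37=28/37
M: M0=0, M1=28/37, M2=30/37, M3=0
seg 0: a=-3, c=M0/2=0, d=(M1−M0)/(6·2)=7/111, b=Δ0−h0·(2M0+M1)/6=-139/111
seg 1: a=-5, c=M1/2=14/37, d=(M2−M1)/(6·3)=1/333, b=Δ1−h1·(2M1+M2)/6=-55/111
seg 2: a=-3, c=M2/2=15/37, d=(M3−M2)/(6·3)=-5/111, b=Δ2−h2·(2M2+M3)/6=206/111
t_q=11/4 → seg 1, τ=3/4; S=-5+-55/111·τ+14/37·τ²+1/333·τ³=-12213/2368

  seg 0: a=-3 b=-139/111 c=0 d=7/111
  seg 1: a=-5 b=-55/111 c=14/37 d=1/333
  seg 2: a=-3 b=206/111 c=15/37 d=-5/111
S(11/4) = -12213/2368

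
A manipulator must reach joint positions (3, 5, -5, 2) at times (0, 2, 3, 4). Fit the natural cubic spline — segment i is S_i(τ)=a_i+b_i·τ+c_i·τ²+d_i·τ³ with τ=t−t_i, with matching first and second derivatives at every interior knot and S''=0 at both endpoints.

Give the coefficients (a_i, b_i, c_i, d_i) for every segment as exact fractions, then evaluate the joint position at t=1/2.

  seg 0: a=3 b=145/23 c=0 d=-61/46
  seg 1: a=5 b=-221/23 c=-183/23 d=174/23
  seg 2: a=-5 b=-65/23 c=339/23 d=-113/23
S(1/2) = 2203/368

Δ: Δ0=1, Δ1=-10, Δ2=7
row 1: diag=6, rhs=-66; c'=1/6, d'=-11
row 2: denom=4−1·1/6=23/6; d'=(102−1·-11)/(23/6)=678/23
back: M2=678/23
back: M1=-11−1/6·678/23=-366/23
M: M0=0, M1=-366/23, M2=678/23, M3=0
seg 0: a=3, c=M0/2=0, d=(M1−M0)/(6·2)=-61/46, b=Δ0−h0·(2M0+M1)/6=145/23
seg 1: a=5, c=M1/2=-183/23, d=(M2−M1)/(6·1)=174/23, b=Δ1−h1·(2M1+M2)/6=-221/23
seg 2: a=-5, c=M2/2=339/23, d=(M3−M2)/(6·1)=-113/23, b=Δ2−h2·(2M2+M3)/6=-65/23
t_q=1/2 → seg 0, τ=1/2; S=3+145/23·τ+0·τ²+-61/46·τ³=2203/368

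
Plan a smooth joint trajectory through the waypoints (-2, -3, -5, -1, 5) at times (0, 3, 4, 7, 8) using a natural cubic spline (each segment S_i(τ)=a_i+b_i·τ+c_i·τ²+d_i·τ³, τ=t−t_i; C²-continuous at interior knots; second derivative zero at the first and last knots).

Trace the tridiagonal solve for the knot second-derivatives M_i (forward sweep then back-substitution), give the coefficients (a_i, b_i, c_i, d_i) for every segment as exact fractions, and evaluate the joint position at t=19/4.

Δ: Δ0=-1/3, Δ1=-2, Δ2=4/3, Δ3=6
row 1: diag=8, rhs=-10; c'=1/8, d'=-5/4
row 2: denom=8−1·1/8=63/8; d'=(20−1·-5/4)/(63/8)=170/63
row 3: denom=8−3·8/21=48/7; d'=(28−3·170/63)/(48/7)=209/72
back: M3=209/72
back: M2=170/63−8/21·209/72=43/27
back: M1=-5/4−1/8·43/27=-313/216
M: M0=0, M1=-313/216, M2=43/27, M3=209/72, M4=0
seg 0: a=-2, c=M0/2=0, d=(M1−M0)/(6·3)=-313/3888, b=Δ0−h0·(2M0+M1)/6=169/432
seg 1: a=-3, c=M1/2=-313/432, d=(M2−M1)/(6·1)=73/144, b=Δ1−h1·(2M1+M2)/6=-385/216
seg 2: a=-5, c=M2/2=43/54, d=(M3−M2)/(6·3)=283/3888, b=Δ2−h2·(2M2+M3)/6=-739/432
seg 3: a=-1, c=M3/2=209/144, d=(M4−M3)/(6·1)=-209/432, b=Δ3−h3·(2M3+M4)/6=1087/216
t_q=19/4 → seg 2, τ=3/4; S=-5+-739/432·τ+43/54·τ²+283/3888·τ³=-17831/3072

  seg 0: a=-2 b=169/432 c=0 d=-313/3888
  seg 1: a=-3 b=-385/216 c=-313/432 d=73/144
  seg 2: a=-5 b=-739/432 c=43/54 d=283/3888
  seg 3: a=-1 b=1087/216 c=209/144 d=-209/432
S(19/4) = -17831/3072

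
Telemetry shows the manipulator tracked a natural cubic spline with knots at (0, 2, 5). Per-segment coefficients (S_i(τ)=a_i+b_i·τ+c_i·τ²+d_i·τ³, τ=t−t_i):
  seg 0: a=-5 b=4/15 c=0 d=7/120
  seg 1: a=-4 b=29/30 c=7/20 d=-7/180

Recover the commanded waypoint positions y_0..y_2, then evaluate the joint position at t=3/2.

y_0=-5 y_1=-4 y_2=1
S(3/2) = -1409/320

y_0 = S_0(0) = a_0 = -5
y_1 = S_1(0) = a_1 = -4
y_2 = S_1(3) = 1
t_q=3/2 is in segment 0 (τ=3/2); S_0(τ)=-1409/320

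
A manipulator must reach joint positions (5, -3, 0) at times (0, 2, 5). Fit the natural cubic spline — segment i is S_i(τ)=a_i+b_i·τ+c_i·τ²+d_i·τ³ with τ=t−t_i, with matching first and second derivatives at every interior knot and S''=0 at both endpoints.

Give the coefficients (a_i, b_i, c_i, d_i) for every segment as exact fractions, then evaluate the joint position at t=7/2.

  seg 0: a=5 b=-5 c=0 d=1/4
  seg 1: a=-3 b=-2 c=3/2 d=-1/6
S(7/2) = -51/16

Δ: Δ0=-4, Δ1=1
row 1: diag=10, rhs=30; c'=3/10, d'=3
back: M1=3
M: M0=0, M1=3, M2=0
seg 0: a=5, c=M0/2=0, d=(M1−M0)/(6·2)=1/4, b=Δ0−h0·(2M0+M1)/6=-5
seg 1: a=-3, c=M1/2=3/2, d=(M2−M1)/(6·3)=-1/6, b=Δ1−h1·(2M1+M2)/6=-2
t_q=7/2 → seg 1, τ=3/2; S=-3+-2·τ+3/2·τ²+-1/6·τ³=-51/16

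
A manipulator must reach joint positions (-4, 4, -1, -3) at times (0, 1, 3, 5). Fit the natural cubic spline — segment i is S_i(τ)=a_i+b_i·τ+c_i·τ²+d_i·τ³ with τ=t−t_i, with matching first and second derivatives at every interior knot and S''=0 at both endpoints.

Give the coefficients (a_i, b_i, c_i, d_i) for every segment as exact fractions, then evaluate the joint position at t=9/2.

  seg 0: a=-4 b=439/44 c=0 d=-87/44
  seg 1: a=4 b=89/22 c=-261/44 d=117/88
  seg 2: a=-1 b=-41/11 c=45/22 d=-15/44
S(9/2) = -1105/352

Δ: Δ0=8, Δ1=-5/2, Δ2=-1
row 1: diag=6, rhs=-63; c'=1/3, d'=-21/2
row 2: denom=8−2·1/3=22/3; d'=(9−2·-21/2)/(22/3)=45/11
back: M2=45/11
back: M1=-21/2−1/3·45/11=-261/22
M: M0=0, M1=-261/22, M2=45/11, M3=0
seg 0: a=-4, c=M0/2=0, d=(M1−M0)/(6·1)=-87/44, b=Δ0−h0·(2M0+M1)/6=439/44
seg 1: a=4, c=M1/2=-261/44, d=(M2−M1)/(6·2)=117/88, b=Δ1−h1·(2M1+M2)/6=89/22
seg 2: a=-1, c=M2/2=45/22, d=(M3−M2)/(6·2)=-15/44, b=Δ2−h2·(2M2+M3)/6=-41/11
t_q=9/2 → seg 2, τ=3/2; S=-1+-41/11·τ+45/22·τ²+-15/44·τ³=-1105/352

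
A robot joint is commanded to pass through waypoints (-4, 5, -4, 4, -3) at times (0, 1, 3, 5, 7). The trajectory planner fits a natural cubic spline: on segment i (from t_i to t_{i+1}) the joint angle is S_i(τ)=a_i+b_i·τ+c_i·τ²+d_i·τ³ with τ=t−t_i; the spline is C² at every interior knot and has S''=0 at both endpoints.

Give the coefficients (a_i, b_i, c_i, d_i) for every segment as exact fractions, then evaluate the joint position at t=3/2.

  seg 0: a=-4 b=491/41 c=0 d=-122/41
  seg 1: a=5 b=125/41 c=-366/41 d=845/328
  seg 2: a=-4 b=-143/82 c=1071/164 d=-75/41
  seg 3: a=4 b=199/82 c=-729/164 d=243/328
S(3/2) = 12109/2624

Δ: Δ0=9, Δ1=-9/2, Δ2=4, Δ3=-7/2
row 1: diag=6, rhs=-81; c'=1/3, d'=-27/2
row 2: denom=8−2·1/3=22/3; d'=(51−2·-27/2)/(22/3)=117/11
row 3: denom=8−2·3/11=82/11; d'=(-45−2·117/11)/(82/11)=-729/82
back: M3=-729/82
back: M2=117/11−3/11·-729/82=1071/82
back: M1=-27/2−1/3·1071/82=-732/41
M: M0=0, M1=-732/41, M2=1071/82, M3=-729/82, M4=0
seg 0: a=-4, c=M0/2=0, d=(M1−M0)/(6·1)=-122/41, b=Δ0−h0·(2M0+M1)/6=491/41
seg 1: a=5, c=M1/2=-366/41, d=(M2−M1)/(6·2)=845/328, b=Δ1−h1·(2M1+M2)/6=125/41
seg 2: a=-4, c=M2/2=1071/164, d=(M3−M2)/(6·2)=-75/41, b=Δ2−h2·(2M2+M3)/6=-143/82
seg 3: a=4, c=M3/2=-729/164, d=(M4−M3)/(6·2)=243/328, b=Δ3−h3·(2M3+M4)/6=199/82
t_q=3/2 → seg 1, τ=1/2; S=5+125/41·τ+-366/41·τ²+845/328·τ³=12109/2624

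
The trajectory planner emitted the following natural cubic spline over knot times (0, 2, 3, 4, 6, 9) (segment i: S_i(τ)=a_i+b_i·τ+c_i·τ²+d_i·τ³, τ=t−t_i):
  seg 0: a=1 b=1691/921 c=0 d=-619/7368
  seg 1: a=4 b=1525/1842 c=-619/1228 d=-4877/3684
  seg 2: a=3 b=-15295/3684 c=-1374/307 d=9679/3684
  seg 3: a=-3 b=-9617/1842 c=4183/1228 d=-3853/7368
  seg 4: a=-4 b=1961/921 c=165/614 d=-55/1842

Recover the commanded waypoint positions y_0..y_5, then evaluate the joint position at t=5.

y_0=1 y_1=4 y_2=3 y_3=-3 y_4=-4 y_5=4
S(5) = -13109/2456

y_0 = S_0(0) = a_0 = 1
y_1 = S_1(0) = a_1 = 4
y_2 = S_2(0) = a_2 = 3
y_3 = S_3(0) = a_3 = -3
y_4 = S_4(0) = a_4 = -4
y_5 = S_4(3) = 4
t_q=5 is in segment 3 (τ=1); S_3(τ)=-13109/2456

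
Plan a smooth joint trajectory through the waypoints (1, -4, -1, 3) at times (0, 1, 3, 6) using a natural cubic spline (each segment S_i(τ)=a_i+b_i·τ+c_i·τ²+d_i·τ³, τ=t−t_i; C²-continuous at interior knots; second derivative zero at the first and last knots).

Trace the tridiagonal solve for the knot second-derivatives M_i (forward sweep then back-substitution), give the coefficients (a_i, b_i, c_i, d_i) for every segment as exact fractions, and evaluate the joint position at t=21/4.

  seg 0: a=1 b=-37/6 c=0 d=7/6
  seg 1: a=-4 b=-8/3 c=7/2 d=-17/24
  seg 2: a=-1 b=17/6 c=-3/4 d=1/12
S(21/4) = 647/256

Δ: Δ0=-5, Δ1=3/2, Δ2=4/3
row 1: diag=6, rhs=39; c'=1/3, d'=13/2
row 2: denom=10−2·1/3=28/3; d'=(-1−2·13/2)/(28/3)=-3/2
back: M2=-3/2
back: M1=13/2−1/3·-3/2=7
M: M0=0, M1=7, M2=-3/2, M3=0
seg 0: a=1, c=M0/2=0, d=(M1−M0)/(6·1)=7/6, b=Δ0−h0·(2M0+M1)/6=-37/6
seg 1: a=-4, c=M1/2=7/2, d=(M2−M1)/(6·2)=-17/24, b=Δ1−h1·(2M1+M2)/6=-8/3
seg 2: a=-1, c=M2/2=-3/4, d=(M3−M2)/(6·3)=1/12, b=Δ2−h2·(2M2+M3)/6=17/6
t_q=21/4 → seg 2, τ=9/4; S=-1+17/6·τ+-3/4·τ²+1/12·τ³=647/256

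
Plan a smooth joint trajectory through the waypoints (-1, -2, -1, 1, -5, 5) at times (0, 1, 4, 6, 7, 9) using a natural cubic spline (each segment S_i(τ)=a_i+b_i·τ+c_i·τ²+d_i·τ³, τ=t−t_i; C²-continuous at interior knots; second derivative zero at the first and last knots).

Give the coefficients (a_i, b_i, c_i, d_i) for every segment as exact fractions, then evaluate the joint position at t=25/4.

Δ: Δ0=-1, Δ1=1/3, Δ2=1, Δ3=-6, Δ4=5
row 1: diag=8, rhs=8; c'=3/8, d'=1
row 2: denom=10−3·3/8=71/8; d'=(4−3·1)/(71/8)=8/71
row 3: denom=6−2·16/71=394/71; d'=(-42−2·8/71)/(394/71)=-1499/197
row 4: denom=6−1·71/394=2293/394; d'=(66−1·-1499/197)/(2293/394)=29002/2293
back: M4=29002/2293
back: M3=-1499/197−71/394·29002/2293=-22674/2293
back: M2=8/71−16/71·-22674/2293=5368/2293
back: M1=1−3/8·5368/2293=280/2293
M: M0=0, M1=280/2293, M2=5368/2293, M3=-22674/2293, M4=29002/2293, M5=0
seg 0: a=-1, c=M0/2=0, d=(M1−M0)/(6·1)=140/6879, b=Δ0−h0·(2M0+M1)/6=-7019/6879
seg 1: a=-2, c=M1/2=140/2293, d=(M2−M1)/(6·3)=848/6879, b=Δ1−h1·(2M1+M2)/6=-6599/6879
seg 2: a=-1, c=M2/2=2684/2293, d=(M3−M2)/(6·2)=-14021/13758, b=Δ2−h2·(2M2+M3)/6=18817/6879
seg 3: a=1, c=M3/2=-11337/2293, d=(M4−M3)/(6·1)=25838/6879, b=Δ3−h3·(2M3+M4)/6=-33101/6879
seg 4: a=-5, c=M4/2=14501/2293, d=(M5−M4)/(6·2)=-14501/13758, b=Δ4−h4·(2M4+M5)/6=-23609/6879
t_q=25/4 → seg 3, τ=1/4; S=1+-33101/6879·τ+-11337/2293·τ²+25838/6879·τ³=-33261/73376

  seg 0: a=-1 b=-7019/6879 c=0 d=140/6879
  seg 1: a=-2 b=-6599/6879 c=140/2293 d=848/6879
  seg 2: a=-1 b=18817/6879 c=2684/2293 d=-14021/13758
  seg 3: a=1 b=-33101/6879 c=-11337/2293 d=25838/6879
  seg 4: a=-5 b=-23609/6879 c=14501/2293 d=-14501/13758
S(25/4) = -33261/73376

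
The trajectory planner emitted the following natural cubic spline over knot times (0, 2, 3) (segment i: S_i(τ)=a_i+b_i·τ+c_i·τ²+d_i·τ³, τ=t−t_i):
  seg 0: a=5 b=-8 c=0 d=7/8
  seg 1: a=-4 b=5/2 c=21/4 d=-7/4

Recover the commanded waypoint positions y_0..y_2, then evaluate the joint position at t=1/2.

y_0=5 y_1=-4 y_2=2
S(1/2) = 71/64

y_0 = S_0(0) = a_0 = 5
y_1 = S_1(0) = a_1 = -4
y_2 = S_1(1) = 2
t_q=1/2 is in segment 0 (τ=1/2); S_0(τ)=71/64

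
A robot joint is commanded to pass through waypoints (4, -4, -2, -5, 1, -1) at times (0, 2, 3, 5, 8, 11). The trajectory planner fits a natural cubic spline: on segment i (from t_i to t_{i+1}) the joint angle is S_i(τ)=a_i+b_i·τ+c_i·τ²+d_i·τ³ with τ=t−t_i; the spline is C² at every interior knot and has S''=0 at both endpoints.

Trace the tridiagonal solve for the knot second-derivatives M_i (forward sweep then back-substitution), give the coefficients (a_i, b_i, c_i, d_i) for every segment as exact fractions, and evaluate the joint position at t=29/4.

Δ: Δ0=-4, Δ1=2, Δ2=-3/2, Δ3=2, Δ4=-2/3
row 1: diag=6, rhs=36; c'=1/6, d'=6
row 2: denom=6−1·1/6=35/6; d'=(-21−1·6)/(35/6)=-162/35
row 3: denom=10−2·12/35=326/35; d'=(21−2·-162/35)/(326/35)=1059/326
row 4: denom=12−3·105/326=3597/326; d'=(-16−3·1059/326)/(3597/326)=-7/3
back: M4=-7/3
back: M3=1059/326−105/326·-7/3=4
back: M2=-162/35−12/35·4=-6
back: M1=6−1/6·-6=7
M: M0=0, M1=7, M2=-6, M3=4, M4=-7/3, M5=0
seg 0: a=4, c=M0/2=0, d=(M1−M0)/(6·2)=7/12, b=Δ0−h0·(2M0+M1)/6=-19/3
seg 1: a=-4, c=M1/2=7/2, d=(M2−M1)/(6·1)=-13/6, b=Δ1−h1·(2M1+M2)/6=2/3
seg 2: a=-2, c=M2/2=-3, d=(M3−M2)/(6·2)=5/6, b=Δ2−h2·(2M2+M3)/6=7/6
seg 3: a=-5, c=M3/2=2, d=(M4−M3)/(6·3)=-19/54, b=Δ3−h3·(2M3+M4)/6=-5/6
seg 4: a=1, c=M4/2=-7/6, d=(M5−M4)/(6·3)=7/54, b=Δ4−h4·(2M4+M5)/6=5/3
t_q=29/4 → seg 3, τ=9/4; S=-5+-5/6·τ+2·τ²+-19/54·τ³=-97/128

  seg 0: a=4 b=-19/3 c=0 d=7/12
  seg 1: a=-4 b=2/3 c=7/2 d=-13/6
  seg 2: a=-2 b=7/6 c=-3 d=5/6
  seg 3: a=-5 b=-5/6 c=2 d=-19/54
  seg 4: a=1 b=5/3 c=-7/6 d=7/54
S(29/4) = -97/128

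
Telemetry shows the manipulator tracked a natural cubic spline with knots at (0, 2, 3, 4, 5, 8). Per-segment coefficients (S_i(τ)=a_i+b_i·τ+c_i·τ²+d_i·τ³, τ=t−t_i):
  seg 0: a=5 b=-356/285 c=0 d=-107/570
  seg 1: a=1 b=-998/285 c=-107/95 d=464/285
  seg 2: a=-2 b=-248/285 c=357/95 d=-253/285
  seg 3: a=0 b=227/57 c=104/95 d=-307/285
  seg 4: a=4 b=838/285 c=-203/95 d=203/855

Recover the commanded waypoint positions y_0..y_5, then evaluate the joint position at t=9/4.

y_0=5 y_1=1 y_2=-2 y_3=0 y_4=4 y_5=0
S(9/4) = 121/1520

y_0 = S_0(0) = a_0 = 5
y_1 = S_1(0) = a_1 = 1
y_2 = S_2(0) = a_2 = -2
y_3 = S_3(0) = a_3 = 0
y_4 = S_4(0) = a_4 = 4
y_5 = S_4(3) = 0
t_q=9/4 is in segment 1 (τ=1/4); S_1(τ)=121/1520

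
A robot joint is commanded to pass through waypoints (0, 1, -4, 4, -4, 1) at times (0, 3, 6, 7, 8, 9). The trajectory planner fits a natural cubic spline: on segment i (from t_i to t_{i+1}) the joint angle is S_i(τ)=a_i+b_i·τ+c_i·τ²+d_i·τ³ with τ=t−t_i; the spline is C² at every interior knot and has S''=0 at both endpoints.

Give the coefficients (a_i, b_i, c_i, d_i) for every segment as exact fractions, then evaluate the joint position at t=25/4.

  seg 0: a=0 b=3113/1257 c=0 d=-898/3771
  seg 1: a=1 b=-4969/1257 c=-898/419 d=3652/3771
  seg 2: a=-4 b=11735/1257 c=2754/419 d=-9941/1257
  seg 3: a=4 b=-1564/1257 c=-7187/419 d=13069/1257
  seg 4: a=-4 b=-5479/1257 c=5882/419 d=-5882/1257
S(25/4) = -36975/26816

Δ: Δ0=1/3, Δ1=-5/3, Δ2=8, Δ3=-8, Δ4=5
row 1: diag=12, rhs=-12; c'=1/4, d'=-1
row 2: denom=8−3·1/4=29/4; d'=(58−3·-1)/(29/4)=244/29
row 3: denom=4−1·4/29=112/29; d'=(-96−1·244/29)/(112/29)=-757/28
row 4: denom=4−1·29/112=419/112; d'=(78−1·-757/28)/(419/112)=11764/419
back: M4=11764/419
back: M3=-757/28−29/112·11764/419=-14374/419
back: M2=244/29−4/29·-14374/419=5508/419
back: M1=-1−1/4·5508/419=-1796/419
M: M0=0, M1=-1796/419, M2=5508/419, M3=-14374/419, M4=11764/419, M5=0
seg 0: a=0, c=M0/2=0, d=(M1−M0)/(6·3)=-898/3771, b=Δ0−h0·(2M0+M1)/6=3113/1257
seg 1: a=1, c=M1/2=-898/419, d=(M2−M1)/(6·3)=3652/3771, b=Δ1−h1·(2M1+M2)/6=-4969/1257
seg 2: a=-4, c=M2/2=2754/419, d=(M3−M2)/(6·1)=-9941/1257, b=Δ2−h2·(2M2+M3)/6=11735/1257
seg 3: a=4, c=M3/2=-7187/419, d=(M4−M3)/(6·1)=13069/1257, b=Δ3−h3·(2M3+M4)/6=-1564/1257
seg 4: a=-4, c=M4/2=5882/419, d=(M5−M4)/(6·1)=-5882/1257, b=Δ4−h4·(2M4+M5)/6=-5479/1257
t_q=25/4 → seg 2, τ=1/4; S=-4+11735/1257·τ+2754/419·τ²+-9941/1257·τ³=-36975/26816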